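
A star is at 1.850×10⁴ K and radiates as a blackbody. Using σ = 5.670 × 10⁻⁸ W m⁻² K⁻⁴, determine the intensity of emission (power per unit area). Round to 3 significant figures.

I ≈ 6.64×10⁹ W/m²

Stefan–Boltzmann: I = σT⁴ = 5.670×10⁻⁸ × (1.850×10⁴)⁴ = 6.64×10⁹ W/m².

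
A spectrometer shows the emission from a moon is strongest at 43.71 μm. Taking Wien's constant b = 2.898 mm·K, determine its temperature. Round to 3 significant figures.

T ≈ 66.3 K

Wien's law gives T = b/λ_max = (2.898×10⁻³ m·K)/(4.371×10⁻⁵ m) = 66.3 K.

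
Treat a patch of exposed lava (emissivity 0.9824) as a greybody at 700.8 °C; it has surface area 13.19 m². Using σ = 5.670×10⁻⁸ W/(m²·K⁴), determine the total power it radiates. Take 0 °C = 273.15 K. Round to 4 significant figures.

P ≈ 6.611×10⁵ W

T = 700.8 °C + 273.15 = 973.95 K.
Area A = 13.19 m².
P = εσAT⁴ = 0.9824 × 5.670×10⁻⁸ × 13.19 × (973.95)⁴ = 6.611×10⁵ W.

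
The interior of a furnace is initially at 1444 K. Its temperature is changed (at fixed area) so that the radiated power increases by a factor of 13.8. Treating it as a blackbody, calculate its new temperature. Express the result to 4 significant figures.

T₂ ≈ 2783 K

P ∝ T⁴, so T₂/T₁ = (P₂/P₁)^(1/4) = (13.8)^(1/4) = 1.92739.
T₂ = 1444 × 1.92739 = 2783 K.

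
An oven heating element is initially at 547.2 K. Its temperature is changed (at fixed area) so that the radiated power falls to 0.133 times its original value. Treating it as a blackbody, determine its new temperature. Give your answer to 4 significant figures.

P ∝ T⁴, so T₂/T₁ = (P₂/P₁)^(1/4) = (0.133)^(1/4) = 0.603897.
T₂ = 547.2 × 0.603897 = 330.5 K.

T₂ ≈ 330.5 K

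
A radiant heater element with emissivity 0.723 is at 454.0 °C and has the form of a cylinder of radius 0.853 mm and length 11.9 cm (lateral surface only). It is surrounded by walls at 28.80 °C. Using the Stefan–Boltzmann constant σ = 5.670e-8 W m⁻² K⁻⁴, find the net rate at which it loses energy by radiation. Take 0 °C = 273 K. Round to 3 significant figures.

T = 454.0 °C + 273 = 727.0 K.
Surroundings: T = 28.80 °C + 273 = 301.80 K.
Lateral area A = 2πrL = 2π×8.53×10⁻⁴×0.119 = 6.37787×10⁻⁴ m².
Net radiated power P_net = εσA(T⁴ − T₀⁴) = 0.723×5.670×10⁻⁸×6.37787×10⁻⁴×(727.0⁴ − 301.80⁴).
T⁴ − T₀⁴ = 2.79343×10¹¹ − 8.29616×10⁹ = 2.71047×10¹¹ K⁴, so P_net = 7.09 W.

Net loss ≈ 7.09 W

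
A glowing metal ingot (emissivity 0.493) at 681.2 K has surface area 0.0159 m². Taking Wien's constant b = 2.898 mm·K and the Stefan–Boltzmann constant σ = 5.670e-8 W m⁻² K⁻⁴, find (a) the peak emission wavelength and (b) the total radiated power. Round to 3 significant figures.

(a) λ_max = b/T = 2.898×10⁻³/681.2 = 4.254×10⁻⁶ m = 4.25 μm.
Area A = 0.0159 m².
(b) P = εσAT⁴ = 0.493×5.670×10⁻⁸×0.0159×(681.2)⁴ = 95.7 W.

λ_max ≈ 4.25 μm; P ≈ 95.7 W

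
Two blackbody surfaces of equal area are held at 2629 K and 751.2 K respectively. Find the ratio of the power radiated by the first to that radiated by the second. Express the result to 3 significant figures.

With equal areas, P₁/P₂ = (T₁/T₂)⁴ = (2629/751.2)⁴ = 150.

P₁/P₂ ≈ 150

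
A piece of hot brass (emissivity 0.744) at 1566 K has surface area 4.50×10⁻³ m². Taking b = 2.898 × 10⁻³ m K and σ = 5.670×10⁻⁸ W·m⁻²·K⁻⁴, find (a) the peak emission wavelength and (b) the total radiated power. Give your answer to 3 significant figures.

λ_max ≈ 1.85×10³ nm; P ≈ 1.14×10³ W

(a) λ_max = b/T = 2.898×10⁻³/1566 = 1.851×10⁻⁶ m = 1.85×10³ nm.
Area A = 4.50×10⁻³ m².
(b) P = εσAT⁴ = 0.744×5.670×10⁻⁸×4.50×10⁻³×(1566)⁴ = 1.14×10³ W.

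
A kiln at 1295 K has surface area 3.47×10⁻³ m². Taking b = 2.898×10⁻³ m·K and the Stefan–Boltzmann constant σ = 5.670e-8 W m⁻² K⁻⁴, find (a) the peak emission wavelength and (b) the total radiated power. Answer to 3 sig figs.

λ_max ≈ 2.24 μm; P ≈ 553 W

(a) λ_max = b/T = 2.898×10⁻³/1295 = 2.238×10⁻⁶ m = 2.24 μm.
Area A = 3.47×10⁻³ m².
(b) P = σAT⁴ = 5.670×10⁻⁸×3.47×10⁻³×(1295)⁴ = 553 W.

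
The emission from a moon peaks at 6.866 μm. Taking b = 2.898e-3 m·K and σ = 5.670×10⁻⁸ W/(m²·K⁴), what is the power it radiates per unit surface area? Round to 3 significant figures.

Wien's law: T = b/λ_max = 2.898×10⁻³/6.866×10⁻⁶ = 422.080 K.
Then I = σT⁴ = 5.670×10⁻⁸×(422.080)⁴ = 1.80×10³ W/m².

I ≈ 1.80×10³ W/m²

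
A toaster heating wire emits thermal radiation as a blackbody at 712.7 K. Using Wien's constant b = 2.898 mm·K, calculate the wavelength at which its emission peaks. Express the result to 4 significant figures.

Wien's displacement law: λ_max = b/T = (2.898×10⁻³ m·K)/(712.7 K) = 4.0662×10⁻⁶ m.
That is 4.066 μm, in the infrared range.

λ_max ≈ 4.066 μm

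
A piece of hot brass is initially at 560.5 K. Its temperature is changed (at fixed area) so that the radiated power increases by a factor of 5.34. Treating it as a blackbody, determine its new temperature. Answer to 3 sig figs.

T₂ ≈ 852 K

P ∝ T⁴, so T₂/T₁ = (P₂/P₁)^(1/4) = (5.34)^(1/4) = 1.52015.
T₂ = 560.5 × 1.52015 = 852 K.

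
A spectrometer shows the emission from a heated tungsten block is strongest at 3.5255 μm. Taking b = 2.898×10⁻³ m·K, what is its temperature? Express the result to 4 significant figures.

T ≈ 822.0 K

Wien's law gives T = b/λ_max = (2.898×10⁻³ m·K)/(3.5255×10⁻⁶ m) = 822.0 K.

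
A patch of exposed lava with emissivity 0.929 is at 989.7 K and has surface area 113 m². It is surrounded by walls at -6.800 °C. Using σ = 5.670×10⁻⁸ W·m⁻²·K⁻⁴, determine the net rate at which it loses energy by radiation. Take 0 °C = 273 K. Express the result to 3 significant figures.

Surroundings: T = -6.800 °C + 273 = 266.200 K.
Area A = 113 m².
Net radiated power P_net = εσA(T⁴ − T₀⁴) = 0.929×5.670×10⁻⁸×113×(989.7⁴ − 266.200⁴).
T⁴ − T₀⁴ = 9.59432×10¹¹ − 5.02149×10⁹ = 9.54411×10¹¹ K⁴, so P_net = 5.68×10⁶ W.

Net loss ≈ 5.68×10⁶ W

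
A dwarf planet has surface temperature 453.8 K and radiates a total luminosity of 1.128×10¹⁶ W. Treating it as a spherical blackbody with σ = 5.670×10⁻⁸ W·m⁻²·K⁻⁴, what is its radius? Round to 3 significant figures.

L = 4πR²σT⁴ ⇒ R = √(L/(4πσT⁴)).
σT⁴ = 2404.59 W/m², so R = √(1.128×10¹⁶/(4π×2404.59)) = 6.11×10⁵ m.

R ≈ 6.11×10⁵ m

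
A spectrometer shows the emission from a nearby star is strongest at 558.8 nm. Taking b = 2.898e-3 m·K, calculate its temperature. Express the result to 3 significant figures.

T ≈ 5.19×10³ K

Wien's law gives T = b/λ_max = (2.898×10⁻³ m·K)/(5.588×10⁻⁷ m) = 5.19×10³ K.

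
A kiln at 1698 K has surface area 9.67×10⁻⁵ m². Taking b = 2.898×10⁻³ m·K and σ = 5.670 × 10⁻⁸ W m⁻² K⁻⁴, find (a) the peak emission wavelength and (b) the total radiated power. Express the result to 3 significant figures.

(a) λ_max = b/T = 2.898×10⁻³/1698 = 1.707×10⁻⁶ m = 1.71×10³ nm.
Area A = 9.67×10⁻⁵ m².
(b) P = σAT⁴ = 5.670×10⁻⁸×9.67×10⁻⁵×(1698)⁴ = 45.6 W.

λ_max ≈ 1.71×10³ nm; P ≈ 45.6 W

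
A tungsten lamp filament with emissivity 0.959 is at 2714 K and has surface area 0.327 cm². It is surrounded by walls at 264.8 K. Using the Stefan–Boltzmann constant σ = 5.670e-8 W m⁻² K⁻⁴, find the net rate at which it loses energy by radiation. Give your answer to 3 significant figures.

Area A = 0.327 cm² = 3.27×10⁻⁵ m².
Net radiated power P_net = εσA(T⁴ − T₀⁴) = 0.959×5.670×10⁻⁸×3.27×10⁻⁵×(2714⁴ − 264.8⁴).
T⁴ − T₀⁴ = 5.42550×10¹³ − 4.91668×10⁹ = 5.42501×10¹³ K⁴, so P_net = 96.5 W.

Net loss ≈ 96.5 W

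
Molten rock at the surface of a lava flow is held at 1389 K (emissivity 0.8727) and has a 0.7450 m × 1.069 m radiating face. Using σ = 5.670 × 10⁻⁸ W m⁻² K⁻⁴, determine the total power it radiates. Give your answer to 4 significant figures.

P ≈ 1.467×10⁵ W

Area A = 0.7450 × 1.069 = 0.796405 m².
P = εσAT⁴ = 0.8727 × 5.670×10⁻⁸ × 0.796405 × (1389)⁴ = 1.467×10⁵ W.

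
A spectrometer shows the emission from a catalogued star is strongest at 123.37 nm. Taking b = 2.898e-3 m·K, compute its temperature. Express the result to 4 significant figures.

Wien's law gives T = b/λ_max = (2.898×10⁻³ m·K)/(1.2337×10⁻⁷ m) = 2.349×10⁴ K.

T ≈ 2.349×10⁴ K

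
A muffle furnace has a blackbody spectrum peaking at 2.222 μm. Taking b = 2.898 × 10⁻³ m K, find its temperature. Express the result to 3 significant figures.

T ≈ 1.30×10³ K

Wien's law gives T = b/λ_max = (2.898×10⁻³ m·K)/(2.222×10⁻⁶ m) = 1.30×10³ K.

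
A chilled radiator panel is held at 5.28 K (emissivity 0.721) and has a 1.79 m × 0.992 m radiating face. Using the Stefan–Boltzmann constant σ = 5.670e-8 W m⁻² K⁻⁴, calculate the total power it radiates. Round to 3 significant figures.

Area A = 1.79 × 0.992 = 1.77568 m².
P = εσAT⁴ = 0.721 × 5.670×10⁻⁸ × 1.77568 × (5.28)⁴ = 5.64×10⁻⁵ W.

P ≈ 5.64×10⁻⁵ W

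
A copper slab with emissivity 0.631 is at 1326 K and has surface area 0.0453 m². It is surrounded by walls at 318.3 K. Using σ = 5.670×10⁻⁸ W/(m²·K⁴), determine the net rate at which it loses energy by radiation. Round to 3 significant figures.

Area A = 0.0453 m².
Net radiated power P_net = εσA(T⁴ − T₀⁴) = 0.631×5.670×10⁻⁸×0.0453×(1326⁴ − 318.3⁴).
T⁴ − T₀⁴ = 3.09153×10¹² − 1.02647×10¹⁰ = 3.08127×10¹² K⁴, so P_net = 4.99×10³ W.

Net loss ≈ 4.99×10³ W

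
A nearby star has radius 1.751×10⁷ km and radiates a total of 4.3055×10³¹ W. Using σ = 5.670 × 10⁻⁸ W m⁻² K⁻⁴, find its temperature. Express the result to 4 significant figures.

T ≈ 2.107×10⁴ K

Surface area A = 4πR² = 4π(1.751×10¹⁰ m)² = 3.85285×10²¹ m².
P = σAT⁴ ⇒ T = (P/(σA))^(1/4) = (4.3055×10³¹/(5.670×10⁻⁸×3.85285×10²¹))^(1/4) = 2.107×10⁴ K.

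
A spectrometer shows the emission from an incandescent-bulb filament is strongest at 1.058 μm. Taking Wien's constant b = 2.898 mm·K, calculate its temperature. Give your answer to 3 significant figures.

Wien's law gives T = b/λ_max = (2.898×10⁻³ m·K)/(1.058×10⁻⁶ m) = 2.74×10³ K.

T ≈ 2.74×10³ K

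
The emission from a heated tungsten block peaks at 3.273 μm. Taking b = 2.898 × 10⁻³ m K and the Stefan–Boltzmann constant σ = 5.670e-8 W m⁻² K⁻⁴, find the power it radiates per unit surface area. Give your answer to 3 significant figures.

Wien's law: T = b/λ_max = 2.898×10⁻³/3.273×10⁻⁶ = 885.426 K.
Then I = σT⁴ = 5.670×10⁻⁸×(885.426)⁴ = 3.48×10⁴ W/m².

I ≈ 3.48×10⁴ W/m²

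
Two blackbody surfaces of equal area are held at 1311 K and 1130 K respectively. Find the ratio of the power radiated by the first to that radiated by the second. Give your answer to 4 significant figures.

With equal areas, P₁/P₂ = (T₁/T₂)⁴ = (1311/1130)⁴ = 1.812.

P₁/P₂ ≈ 1.812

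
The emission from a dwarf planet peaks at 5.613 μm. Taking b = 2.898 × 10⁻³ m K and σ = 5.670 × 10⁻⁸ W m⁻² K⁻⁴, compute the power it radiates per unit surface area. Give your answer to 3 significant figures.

Wien's law: T = b/λ_max = 2.898×10⁻³/5.613×10⁻⁶ = 516.301 K.
Then I = σT⁴ = 5.670×10⁻⁸×(516.301)⁴ = 4.03×10³ W/m².

I ≈ 4.03×10³ W/m²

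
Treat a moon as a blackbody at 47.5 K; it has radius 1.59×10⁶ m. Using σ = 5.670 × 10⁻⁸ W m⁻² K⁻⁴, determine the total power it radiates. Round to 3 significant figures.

Surface area A = 4πR² = 4π(1.59×10⁶ m)² = 3.17690×10¹³ m².
P = σAT⁴ = 5.670×10⁻⁸ × 3.17690×10¹³ × (47.5)⁴ = 9.17×10¹² W.

P ≈ 9.17×10¹² W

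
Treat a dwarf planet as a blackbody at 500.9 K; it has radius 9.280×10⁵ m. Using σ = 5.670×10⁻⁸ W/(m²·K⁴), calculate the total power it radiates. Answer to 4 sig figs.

P ≈ 3.863×10¹⁶ W

Surface area A = 4πR² = 4π(9.280×10⁵ m)² = 1.08220×10¹³ m².
P = σAT⁴ = 5.670×10⁻⁸ × 1.08220×10¹³ × (500.9)⁴ = 3.863×10¹⁶ W.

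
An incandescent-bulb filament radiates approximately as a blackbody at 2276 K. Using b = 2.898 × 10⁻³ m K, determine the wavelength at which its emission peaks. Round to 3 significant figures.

λ_max ≈ 1.27 μm

Wien's displacement law: λ_max = b/T = (2.898×10⁻³ m·K)/(2276 K) = 1.273×10⁻⁶ m.
That is 1.27 μm, in the infrared range.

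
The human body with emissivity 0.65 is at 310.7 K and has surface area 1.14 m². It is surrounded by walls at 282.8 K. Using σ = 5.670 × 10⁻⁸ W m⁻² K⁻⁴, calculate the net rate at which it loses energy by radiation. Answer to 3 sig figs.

Area A = 1.14 m².
Net radiated power P_net = εσA(T⁴ − T₀⁴) = 0.65×5.670×10⁻⁸×1.14×(310.7⁴ − 282.8⁴).
T⁴ − T₀⁴ = 9.31891×10⁹ − 6.39613×10⁹ = 2.92278×10⁹ K⁴, so P_net = 123 W.

Net loss ≈ 123 W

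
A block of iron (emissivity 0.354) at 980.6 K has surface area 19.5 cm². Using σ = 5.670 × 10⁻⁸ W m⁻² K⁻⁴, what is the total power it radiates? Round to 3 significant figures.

Area A = 19.5 cm² = 1.95×10⁻³ m².
P = εσAT⁴ = 0.354 × 5.670×10⁻⁸ × 1.95×10⁻³ × (980.6)⁴ = 36.2 W.

P ≈ 36.2 W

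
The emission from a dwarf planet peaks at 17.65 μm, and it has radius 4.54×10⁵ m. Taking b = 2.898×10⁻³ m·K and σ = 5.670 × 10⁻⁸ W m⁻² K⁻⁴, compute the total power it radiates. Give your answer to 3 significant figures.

Wien's law: T = b/λ_max = 2.898×10⁻³/1.765×10⁻⁵ = 164.193 K.
Surface area A = 4πR² = 4π(4.54×10⁵ m)² = 2.59013×10¹² m².
Then P = σAT⁴ = 5.670×10⁻⁸×2.59013×10¹²×(164.193)⁴ = 1.07×10¹⁴ W.

P ≈ 1.07×10¹⁴ W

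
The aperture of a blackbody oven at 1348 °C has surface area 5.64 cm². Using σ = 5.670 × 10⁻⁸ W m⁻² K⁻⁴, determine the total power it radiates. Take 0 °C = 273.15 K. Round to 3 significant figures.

T = 1348 °C + 273.15 = 1621.15 K.
Area A = 5.64 cm² = 5.64×10⁻⁴ m².
P = σAT⁴ = 5.670×10⁻⁸ × 5.64×10⁻⁴ × (1621.15)⁴ = 221 W.

P ≈ 221 W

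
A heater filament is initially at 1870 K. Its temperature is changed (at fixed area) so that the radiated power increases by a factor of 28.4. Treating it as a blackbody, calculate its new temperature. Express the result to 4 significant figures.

P ∝ T⁴, so T₂/T₁ = (P₂/P₁)^(1/4) = (28.4)^(1/4) = 2.30850.
T₂ = 1870 × 2.30850 = 4317 K.

T₂ ≈ 4317 K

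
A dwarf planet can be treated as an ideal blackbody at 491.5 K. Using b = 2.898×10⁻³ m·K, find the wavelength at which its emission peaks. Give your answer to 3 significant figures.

Wien's displacement law: λ_max = b/T = (2.898×10⁻³ m·K)/(491.5 K) = 5.896×10⁻⁶ m.
That is 5.90 μm, in the infrared range.

λ_max ≈ 5.90 μm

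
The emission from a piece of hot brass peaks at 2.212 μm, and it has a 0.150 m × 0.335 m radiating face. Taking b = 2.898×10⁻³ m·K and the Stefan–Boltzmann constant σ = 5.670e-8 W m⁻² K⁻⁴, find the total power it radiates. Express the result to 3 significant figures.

Wien's law: T = b/λ_max = 2.898×10⁻³/2.212×10⁻⁶ = 1310.13 K.
Area A = 0.150 × 0.335 = 0.05025 m².
Then P = σAT⁴ = 5.670×10⁻⁸×0.05025×(1310.13)⁴ = 8.39×10³ W.

P ≈ 8.39×10³ W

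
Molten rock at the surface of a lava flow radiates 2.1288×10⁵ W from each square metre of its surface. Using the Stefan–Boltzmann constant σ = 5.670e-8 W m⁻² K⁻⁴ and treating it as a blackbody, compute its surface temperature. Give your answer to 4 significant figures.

I = σT⁴, so T = (I/σ)^(1/4) = (2.1288×10⁵/(5.670×10⁻⁸))^(1/4) = 1392 K.

T ≈ 1392 K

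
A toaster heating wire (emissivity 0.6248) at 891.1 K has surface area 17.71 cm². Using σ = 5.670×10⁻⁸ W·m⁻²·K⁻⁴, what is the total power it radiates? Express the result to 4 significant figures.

Area A = 17.71 cm² = 1.771×10⁻³ m².
P = εσAT⁴ = 0.6248 × 5.670×10⁻⁸ × 1.771×10⁻³ × (891.1)⁴ = 39.56 W.

P ≈ 39.56 W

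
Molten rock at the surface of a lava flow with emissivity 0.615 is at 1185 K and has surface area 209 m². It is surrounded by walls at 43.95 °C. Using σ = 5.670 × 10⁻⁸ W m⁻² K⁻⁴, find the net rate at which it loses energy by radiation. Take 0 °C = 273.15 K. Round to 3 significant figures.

Net loss ≈ 1.43×10⁷ W

Surroundings: T = 43.95 °C + 273.15 = 317.10 K.
Area A = 209 m².
Net radiated power P_net = εσA(T⁴ − T₀⁴) = 0.615×5.670×10⁻⁸×209×(1185⁴ − 317.10⁴).
T⁴ − T₀⁴ = 1.97185×10¹² − 1.01108×10¹⁰ = 1.96174×10¹² K⁴, so P_net = 1.43×10⁷ W.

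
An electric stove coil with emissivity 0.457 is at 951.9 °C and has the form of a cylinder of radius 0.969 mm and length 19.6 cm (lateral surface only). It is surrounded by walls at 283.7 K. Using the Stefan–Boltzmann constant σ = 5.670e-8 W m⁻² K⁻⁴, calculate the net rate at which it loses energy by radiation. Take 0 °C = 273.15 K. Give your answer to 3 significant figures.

Net loss ≈ 69.4 W

T = 951.9 °C + 273.15 = 1225.05 K.
Lateral area A = 2πrL = 2π×9.69×10⁻⁴×0.196 = 1.19333×10⁻³ m².
Net radiated power P_net = εσA(T⁴ − T₀⁴) = 0.457×5.670×10⁻⁸×1.19333×10⁻³×(1225.05⁴ − 283.7⁴).
T⁴ − T₀⁴ = 2.25224×10¹² − 6.47795×10⁹ = 2.24576×10¹² K⁴, so P_net = 69.4 W.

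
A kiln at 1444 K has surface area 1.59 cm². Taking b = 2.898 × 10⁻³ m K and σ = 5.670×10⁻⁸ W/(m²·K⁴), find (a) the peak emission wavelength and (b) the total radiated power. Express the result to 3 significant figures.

(a) λ_max = b/T = 2.898×10⁻³/1444 = 2.007×10⁻⁶ m = 2.01 μm.
Area A = 1.59 cm² = 1.59×10⁻⁴ m².
(b) P = σAT⁴ = 5.670×10⁻⁸×1.59×10⁻⁴×(1444)⁴ = 39.2 W.

λ_max ≈ 2.01 μm; P ≈ 39.2 W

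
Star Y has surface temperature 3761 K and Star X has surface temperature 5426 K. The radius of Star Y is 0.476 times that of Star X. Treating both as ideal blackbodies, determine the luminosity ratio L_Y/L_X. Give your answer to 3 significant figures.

L_Y/L_X ≈ 0.0523

L ∝ R²T⁴, so L_Y/L_X = (R_Y/R_X)²(T_Y/T_X)⁴ = (0.476)² × (3761/5426)⁴ = 0.226576 × 0.230831 = 0.0523.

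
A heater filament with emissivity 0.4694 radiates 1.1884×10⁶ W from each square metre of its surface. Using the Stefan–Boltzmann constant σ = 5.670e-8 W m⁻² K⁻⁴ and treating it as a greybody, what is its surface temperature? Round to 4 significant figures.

I = εσT⁴, so T = (I/εσ)^(1/4) = (1.1884×10⁶/(0.4694×5.670×10⁻⁸))^(1/4) = 2585 K.

T ≈ 2585 K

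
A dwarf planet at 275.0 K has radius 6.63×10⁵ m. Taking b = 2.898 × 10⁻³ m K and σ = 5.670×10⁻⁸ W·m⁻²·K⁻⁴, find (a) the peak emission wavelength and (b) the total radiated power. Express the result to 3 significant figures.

(a) λ_max = b/T = 2.898×10⁻³/275.0 = 1.054×10⁻⁵ m = 10.5 μm.
Surface area A = 4πR² = 4π(6.63×10⁵ m)² = 5.52379×10¹² m².
(b) P = σAT⁴ = 5.670×10⁻⁸×5.52379×10¹²×(275.0)⁴ = 1.79×10¹⁵ W.

λ_max ≈ 10.5 μm; P ≈ 1.79×10¹⁵ W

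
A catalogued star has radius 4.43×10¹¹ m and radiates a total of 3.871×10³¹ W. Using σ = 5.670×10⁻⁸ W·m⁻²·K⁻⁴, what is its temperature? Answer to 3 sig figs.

Surface area A = 4πR² = 4π(4.43×10¹¹ m)² = 2.46614×10²⁴ m².
P = σAT⁴ ⇒ T = (P/(σA))^(1/4) = (3.871×10³¹/(5.670×10⁻⁸×2.46614×10²⁴))^(1/4) = 4.08×10³ K.

T ≈ 4.08×10³ K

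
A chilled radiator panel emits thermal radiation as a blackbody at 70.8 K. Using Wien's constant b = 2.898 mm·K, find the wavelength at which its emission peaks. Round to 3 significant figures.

λ_max ≈ 40.9 μm

Wien's displacement law: λ_max = b/T = (2.898×10⁻³ m·K)/(70.8 K) = 4.093×10⁻⁵ m.
That is 40.9 μm, in the infrared range.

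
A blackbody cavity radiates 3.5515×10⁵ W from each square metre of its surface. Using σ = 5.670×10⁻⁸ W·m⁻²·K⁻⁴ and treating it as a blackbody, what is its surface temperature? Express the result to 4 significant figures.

T ≈ 1582 K

I = σT⁴, so T = (I/σ)^(1/4) = (3.5515×10⁵/(5.670×10⁻⁸))^(1/4) = 1582 K.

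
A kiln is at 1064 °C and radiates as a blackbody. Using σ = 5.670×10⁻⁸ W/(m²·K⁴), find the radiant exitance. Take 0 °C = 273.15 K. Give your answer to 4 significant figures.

T = 1064 °C + 273.15 = 1337.15 K.
Stefan–Boltzmann: I = σT⁴ = 5.670×10⁻⁸ × (1337.15)⁴ = 1.813×10⁵ W/m².

I ≈ 1.813×10⁵ W/m²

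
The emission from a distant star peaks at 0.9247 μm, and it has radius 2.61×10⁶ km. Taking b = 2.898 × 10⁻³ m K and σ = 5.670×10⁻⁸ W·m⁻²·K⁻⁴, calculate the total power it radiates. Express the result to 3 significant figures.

P ≈ 4.68×10²⁶ W

Wien's law: T = b/λ_max = 2.898×10⁻³/9.247×10⁻⁷ = 3133.99 K.
Surface area A = 4πR² = 4π(2.61×10⁹ m)² = 8.56034×10¹⁹ m².
Then P = σAT⁴ = 5.670×10⁻⁸×8.56034×10¹⁹×(3133.99)⁴ = 4.68×10²⁶ W.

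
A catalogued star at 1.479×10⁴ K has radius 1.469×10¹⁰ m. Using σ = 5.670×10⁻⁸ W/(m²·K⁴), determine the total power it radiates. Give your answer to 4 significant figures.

Surface area A = 4πR² = 4π(1.469×10¹⁰ m)² = 2.71177×10²¹ m².
P = σAT⁴ = 5.670×10⁻⁸ × 2.71177×10²¹ × (1.479×10⁴)⁴ = 7.357×10³⁰ W.

P ≈ 7.357×10³⁰ W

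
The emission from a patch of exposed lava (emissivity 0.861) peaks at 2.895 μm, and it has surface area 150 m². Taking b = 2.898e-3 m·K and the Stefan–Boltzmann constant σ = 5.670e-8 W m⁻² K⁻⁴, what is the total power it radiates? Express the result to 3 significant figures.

Wien's law: T = b/λ_max = 2.898×10⁻³/2.895×10⁻⁶ = 1001.04 K.
Area A = 150 m².
Then P = εσAT⁴ = 0.861×5.670×10⁻⁸×150×(1001.04)⁴ = 7.35×10⁶ W.

P ≈ 7.35×10⁶ W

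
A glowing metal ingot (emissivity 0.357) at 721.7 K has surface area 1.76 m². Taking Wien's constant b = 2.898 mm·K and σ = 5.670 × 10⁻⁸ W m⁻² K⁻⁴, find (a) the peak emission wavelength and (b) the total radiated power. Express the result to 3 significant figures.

(a) λ_max = b/T = 2.898×10⁻³/721.7 = 4.016×10⁻⁶ m = 4.02 μm.
Area A = 1.76 m².
(b) P = εσAT⁴ = 0.357×5.670×10⁻⁸×1.76×(721.7)⁴ = 9.66×10³ W.

λ_max ≈ 4.02 μm; P ≈ 9.66×10³ W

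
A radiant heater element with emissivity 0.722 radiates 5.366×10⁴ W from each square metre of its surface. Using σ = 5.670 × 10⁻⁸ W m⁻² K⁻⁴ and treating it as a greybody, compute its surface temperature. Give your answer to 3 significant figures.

I = εσT⁴, so T = (I/εσ)^(1/4) = (5.366×10⁴/(0.722×5.670×10⁻⁸))^(1/4) = 1.07×10³ K.

T ≈ 1.07×10³ K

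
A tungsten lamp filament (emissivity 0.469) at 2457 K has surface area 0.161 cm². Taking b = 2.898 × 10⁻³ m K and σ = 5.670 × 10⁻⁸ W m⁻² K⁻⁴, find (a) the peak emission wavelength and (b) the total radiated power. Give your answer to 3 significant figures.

λ_max ≈ 1.18×10³ nm; P ≈ 15.6 W

(a) λ_max = b/T = 2.898×10⁻³/2457 = 1.179×10⁻⁶ m = 1.18×10³ nm.
Area A = 0.161 cm² = 1.61×10⁻⁵ m².
(b) P = εσAT⁴ = 0.469×5.670×10⁻⁸×1.61×10⁻⁵×(2457)⁴ = 15.6 W.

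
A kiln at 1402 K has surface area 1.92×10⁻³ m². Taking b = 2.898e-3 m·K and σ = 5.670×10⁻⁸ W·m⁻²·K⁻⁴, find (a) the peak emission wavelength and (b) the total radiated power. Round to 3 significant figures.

(a) λ_max = b/T = 2.898×10⁻³/1402 = 2.067×10⁻⁶ m = 2.07×10³ nm.
Area A = 1.92×10⁻³ m².
(b) P = σAT⁴ = 5.670×10⁻⁸×1.92×10⁻³×(1402)⁴ = 421 W.

λ_max ≈ 2.07×10³ nm; P ≈ 421 W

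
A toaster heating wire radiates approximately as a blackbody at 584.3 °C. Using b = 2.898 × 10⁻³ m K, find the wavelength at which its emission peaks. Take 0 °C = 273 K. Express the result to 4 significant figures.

λ_max ≈ 3.380 μm

T = 584.3 °C + 273 = 857.3 K.
Wien's displacement law: λ_max = b/T = (2.898×10⁻³ m·K)/(857.3 K) = 3.3804×10⁻⁶ m.
That is 3.380 μm, in the infrared range.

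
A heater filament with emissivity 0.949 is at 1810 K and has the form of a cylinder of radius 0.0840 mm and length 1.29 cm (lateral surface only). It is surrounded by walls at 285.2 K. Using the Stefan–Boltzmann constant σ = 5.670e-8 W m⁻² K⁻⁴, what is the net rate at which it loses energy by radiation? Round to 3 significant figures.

Lateral area A = 2πrL = 2π×8.40×10⁻⁵×0.0129 = 6.80846×10⁻⁶ m².
Net radiated power P_net = εσA(T⁴ − T₀⁴) = 0.949×5.670×10⁻⁸×6.80846×10⁻⁶×(1810⁴ − 285.2⁴).
T⁴ − T₀⁴ = 1.07328×10¹³ − 6.61604×10⁹ = 1.07262×10¹³ K⁴, so P_net = 3.93 W.

Net loss ≈ 3.93 W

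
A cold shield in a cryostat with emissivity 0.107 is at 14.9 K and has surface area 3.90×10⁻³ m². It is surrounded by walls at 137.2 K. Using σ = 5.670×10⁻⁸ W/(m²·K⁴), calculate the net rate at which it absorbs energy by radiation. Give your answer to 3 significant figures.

Area A = 3.90×10⁻³ m².
Net radiated power P_net = εσA(T⁴ − T₀⁴) = 0.107×5.670×10⁻⁸×3.90×10⁻³×(14.9⁴ − 137.2⁴).
T⁴ − T₀⁴ = 49288.4 − 3.54337×10⁸ = -3.54288×10⁸ K⁴, so P_net = -8.38×10⁻³ W — negative, meaning a net gain of 8.38×10⁻³ W.

Net gain ≈ 8.38×10⁻³ W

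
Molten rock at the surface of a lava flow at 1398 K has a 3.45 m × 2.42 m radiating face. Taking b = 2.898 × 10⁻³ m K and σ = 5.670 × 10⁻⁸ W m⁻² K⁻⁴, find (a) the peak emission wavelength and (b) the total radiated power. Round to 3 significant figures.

(a) λ_max = b/T = 2.898×10⁻³/1398 = 2.073×10⁻⁶ m = 2.07×10³ nm.
Area A = 3.45 × 2.42 = 8.349 m².
(b) P = σAT⁴ = 5.670×10⁻⁸×8.349×(1398)⁴ = 1.81×10⁶ W.

λ_max ≈ 2.07×10³ nm; P ≈ 1.81×10⁶ W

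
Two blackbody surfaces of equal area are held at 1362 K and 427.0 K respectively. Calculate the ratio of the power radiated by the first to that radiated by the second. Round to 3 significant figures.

P₁/P₂ ≈ 104

With equal areas, P₁/P₂ = (T₁/T₂)⁴ = (1362/427.0)⁴ = 104.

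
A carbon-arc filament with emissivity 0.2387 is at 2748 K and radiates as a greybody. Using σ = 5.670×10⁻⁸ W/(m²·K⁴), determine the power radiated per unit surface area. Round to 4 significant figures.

Stefan–Boltzmann: I = εσT⁴ = 0.2387 × 5.670×10⁻⁸ × (2748)⁴ = 7.718×10⁵ W/m².

I ≈ 7.718×10⁵ W/m²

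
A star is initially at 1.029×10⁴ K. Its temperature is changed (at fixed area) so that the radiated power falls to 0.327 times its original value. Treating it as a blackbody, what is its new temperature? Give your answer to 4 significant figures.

T₂ ≈ 7781 K

P ∝ T⁴, so T₂/T₁ = (P₂/P₁)^(1/4) = (0.327)^(1/4) = 0.756200.
T₂ = 1.029×10⁴ × 0.756200 = 7781 K.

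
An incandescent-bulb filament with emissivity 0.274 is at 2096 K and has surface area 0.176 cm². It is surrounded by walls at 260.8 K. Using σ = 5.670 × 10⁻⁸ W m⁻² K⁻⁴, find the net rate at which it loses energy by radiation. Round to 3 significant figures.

Area A = 0.176 cm² = 1.76×10⁻⁵ m².
Net radiated power P_net = εσA(T⁴ − T₀⁴) = 0.274×5.670×10⁻⁸×1.76×10⁻⁵×(2096⁴ − 260.8⁴).
T⁴ − T₀⁴ = 1.93003×10¹³ − 4.62626×10⁹ = 1.92957×10¹³ K⁴, so P_net = 5.28 W.

Net loss ≈ 5.28 W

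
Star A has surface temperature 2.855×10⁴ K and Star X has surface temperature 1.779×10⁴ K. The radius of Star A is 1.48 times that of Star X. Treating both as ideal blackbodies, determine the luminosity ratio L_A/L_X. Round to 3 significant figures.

L_A/L_X ≈ 14.5

L ∝ R²T⁴, so L_A/L_X = (R_A/R_X)²(T_A/T_X)⁴ = (1.48)² × (2.855×10⁴/1.779×10⁴)⁴ = 2.1904 × 6.63316 = 14.5.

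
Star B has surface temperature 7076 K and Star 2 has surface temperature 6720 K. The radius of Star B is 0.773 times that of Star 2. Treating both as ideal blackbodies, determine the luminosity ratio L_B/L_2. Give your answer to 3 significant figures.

L ∝ R²T⁴, so L_B/L_2 = (R_B/R_2)²(T_B/T_2)⁴ = (0.773)² × (7076/6720)⁴ = 0.597529 × 1.22935 = 0.735.

L_B/L_2 ≈ 0.735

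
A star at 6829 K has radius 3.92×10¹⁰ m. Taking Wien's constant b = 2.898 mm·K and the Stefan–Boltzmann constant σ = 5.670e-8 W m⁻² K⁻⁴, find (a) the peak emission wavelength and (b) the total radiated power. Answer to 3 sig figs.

(a) λ_max = b/T = 2.898×10⁻³/6829 = 4.244×10⁻⁷ m = 0.424 μm.
Surface area A = 4πR² = 4π(3.92×10¹⁰ m)² = 1.93100×10²² m².
(b) P = σAT⁴ = 5.670×10⁻⁸×1.93100×10²²×(6829)⁴ = 2.38×10³⁰ W.

λ_max ≈ 0.424 μm; P ≈ 2.38×10³⁰ W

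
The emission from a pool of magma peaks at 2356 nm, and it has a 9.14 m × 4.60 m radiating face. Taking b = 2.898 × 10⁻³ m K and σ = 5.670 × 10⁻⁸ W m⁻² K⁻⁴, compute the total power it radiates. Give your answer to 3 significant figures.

Wien's law: T = b/λ_max = 2.898×10⁻³/2.356×10⁻⁶ = 1230.05 K.
Area A = 9.14 × 4.60 = 42.044 m².
Then P = σAT⁴ = 5.670×10⁻⁸×42.044×(1230.05)⁴ = 5.46×10⁶ W.

P ≈ 5.46×10⁶ W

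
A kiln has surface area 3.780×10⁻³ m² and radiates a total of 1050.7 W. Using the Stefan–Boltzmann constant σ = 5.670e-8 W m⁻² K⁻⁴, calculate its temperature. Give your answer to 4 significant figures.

T ≈ 1488 K

Area A = 3.780×10⁻³ m².
P = σAT⁴ ⇒ T = (P/(σA))^(1/4) = (1050.7/(5.670×10⁻⁸×3.780×10⁻³))^(1/4) = 1488 K.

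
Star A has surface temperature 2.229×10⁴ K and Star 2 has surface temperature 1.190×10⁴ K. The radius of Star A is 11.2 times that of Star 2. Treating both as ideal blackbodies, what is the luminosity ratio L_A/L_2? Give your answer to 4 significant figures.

L_A/L_2 ≈ 1544

L ∝ R²T⁴, so L_A/L_2 = (R_A/R_2)²(T_A/T_2)⁴ = (11.2)² × (2.229×10⁴/1.190×10⁴)⁴ = 125.44 × 12.3098 = 1544.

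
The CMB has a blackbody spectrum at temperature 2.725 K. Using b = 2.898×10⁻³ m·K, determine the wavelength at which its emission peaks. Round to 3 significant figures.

λ_max ≈ 1.06 mm

Wien's displacement law: λ_max = b/T = (2.898×10⁻³ m·K)/(2.725 K) = 1.063×10⁻³ m.
That is 1.06 mm, in the microwave range.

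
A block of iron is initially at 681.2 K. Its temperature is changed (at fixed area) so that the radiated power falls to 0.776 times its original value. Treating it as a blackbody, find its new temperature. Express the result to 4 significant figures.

P ∝ T⁴, so T₂/T₁ = (P₂/P₁)^(1/4) = (0.776)^(1/4) = 0.938567.
T₂ = 681.2 × 0.938567 = 639.4 K.

T₂ ≈ 639.4 K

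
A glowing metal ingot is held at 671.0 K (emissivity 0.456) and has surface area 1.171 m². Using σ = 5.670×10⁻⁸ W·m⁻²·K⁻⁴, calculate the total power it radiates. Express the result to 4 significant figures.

Area A = 1.171 m².
P = εσAT⁴ = 0.456 × 5.670×10⁻⁸ × 1.171 × (671.0)⁴ = 6138 W.

P ≈ 6138 W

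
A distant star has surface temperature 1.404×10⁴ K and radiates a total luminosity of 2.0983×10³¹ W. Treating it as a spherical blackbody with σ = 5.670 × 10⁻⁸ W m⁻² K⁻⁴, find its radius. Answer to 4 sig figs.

R ≈ 2.753×10¹⁰ m

L = 4πR²σT⁴ ⇒ R = √(L/(4πσT⁴)).
σT⁴ = 2.20319×10⁹ W/m², so R = √(2.0983×10³¹/(4π×2.20319×10⁹)) = 2.753×10¹⁰ m.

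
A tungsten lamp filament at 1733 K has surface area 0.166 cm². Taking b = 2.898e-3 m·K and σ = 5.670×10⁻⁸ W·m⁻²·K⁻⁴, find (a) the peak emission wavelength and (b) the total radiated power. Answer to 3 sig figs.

(a) λ_max = b/T = 2.898×10⁻³/1733 = 1.672×10⁻⁶ m = 1.67 μm.
Area A = 0.166 cm² = 1.66×10⁻⁵ m².
(b) P = σAT⁴ = 5.670×10⁻⁸×1.66×10⁻⁵×(1733)⁴ = 8.49 W.

λ_max ≈ 1.67 μm; P ≈ 8.49 W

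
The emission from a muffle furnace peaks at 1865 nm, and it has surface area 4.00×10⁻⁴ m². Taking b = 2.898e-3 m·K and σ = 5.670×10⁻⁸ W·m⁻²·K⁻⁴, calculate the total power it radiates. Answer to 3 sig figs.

P ≈ 132 W

Wien's law: T = b/λ_max = 2.898×10⁻³/1.865×10⁻⁶ = 1553.89 K.
Area A = 4.00×10⁻⁴ m².
Then P = σAT⁴ = 5.670×10⁻⁸×4.00×10⁻⁴×(1553.89)⁴ = 132 W.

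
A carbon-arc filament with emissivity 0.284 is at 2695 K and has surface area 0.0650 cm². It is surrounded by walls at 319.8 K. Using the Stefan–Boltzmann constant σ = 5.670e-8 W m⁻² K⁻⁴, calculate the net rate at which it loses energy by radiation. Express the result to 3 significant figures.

Area A = 0.0650 cm² = 6.50×10⁻⁶ m².
Net radiated power P_net = εσA(T⁴ − T₀⁴) = 0.284×5.670×10⁻⁸×6.50×10⁻⁶×(2695⁴ − 319.8⁴).
T⁴ − T₀⁴ = 5.27515×10¹³ − 1.04596×10¹⁰ = 5.27410×10¹³ K⁴, so P_net = 5.52 W.

Net loss ≈ 5.52 W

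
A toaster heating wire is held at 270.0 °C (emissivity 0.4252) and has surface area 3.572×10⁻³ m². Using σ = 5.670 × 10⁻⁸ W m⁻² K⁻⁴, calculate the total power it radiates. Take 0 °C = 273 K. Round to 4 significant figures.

P ≈ 7.487 W

T = 270.0 °C + 273 = 543.0 K.
Area A = 3.572×10⁻³ m².
P = εσAT⁴ = 0.4252 × 5.670×10⁻⁸ × 3.572×10⁻³ × (543.0)⁴ = 7.487 W.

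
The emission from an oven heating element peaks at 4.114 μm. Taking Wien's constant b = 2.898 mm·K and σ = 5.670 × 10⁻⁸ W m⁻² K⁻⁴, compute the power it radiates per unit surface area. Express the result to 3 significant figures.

I ≈ 1.40×10⁴ W/m²

Wien's law: T = b/λ_max = 2.898×10⁻³/4.114×10⁻⁶ = 704.424 K.
Then I = σT⁴ = 5.670×10⁻⁸×(704.424)⁴ = 1.40×10⁴ W/m².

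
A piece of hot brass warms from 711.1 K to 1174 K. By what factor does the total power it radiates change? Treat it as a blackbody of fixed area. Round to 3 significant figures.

P ∝ T⁴, so P₂/P₁ = (T₂/T₁)⁴ = (1174/711.1)⁴ = (1.65096)⁴ = 7.43.

P₂/P₁ ≈ 7.43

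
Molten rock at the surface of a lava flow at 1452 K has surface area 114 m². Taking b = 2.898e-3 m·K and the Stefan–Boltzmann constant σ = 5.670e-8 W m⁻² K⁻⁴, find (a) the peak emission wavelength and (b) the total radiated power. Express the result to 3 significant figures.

(a) λ_max = b/T = 2.898×10⁻³/1452 = 1.996×10⁻⁶ m = 2.00 μm.
Area A = 114 m².
(b) P = σAT⁴ = 5.670×10⁻⁸×114×(1452)⁴ = 2.87×10⁷ W.

λ_max ≈ 2.00 μm; P ≈ 2.87×10⁷ W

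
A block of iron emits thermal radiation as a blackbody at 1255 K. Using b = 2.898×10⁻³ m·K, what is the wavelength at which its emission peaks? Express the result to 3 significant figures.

λ_max ≈ 2.31×10³ nm

Wien's displacement law: λ_max = b/T = (2.898×10⁻³ m·K)/(1255 K) = 2.309×10⁻⁶ m.
That is 2.31×10³ nm, in the infrared range.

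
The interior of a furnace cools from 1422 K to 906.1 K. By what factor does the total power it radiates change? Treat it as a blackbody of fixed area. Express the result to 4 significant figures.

P ∝ T⁴, so P₂/P₁ = (T₂/T₁)⁴ = (906.1/1422)⁴ = (0.637201)⁴ = 0.1649.

P₂/P₁ ≈ 0.1649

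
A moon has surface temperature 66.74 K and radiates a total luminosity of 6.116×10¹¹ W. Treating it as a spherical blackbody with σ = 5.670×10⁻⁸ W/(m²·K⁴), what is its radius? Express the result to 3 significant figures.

R ≈ 2.08×10⁵ m

L = 4πR²σT⁴ ⇒ R = √(L/(4πσT⁴)).
σT⁴ = 1.12494 W/m², so R = √(6.116×10¹¹/(4π×1.12494)) = 2.08×10⁵ m.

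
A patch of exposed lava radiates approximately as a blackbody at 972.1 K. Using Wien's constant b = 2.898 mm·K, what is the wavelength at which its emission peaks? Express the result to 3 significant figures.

λ_max ≈ 2.98 μm

Wien's displacement law: λ_max = b/T = (2.898×10⁻³ m·K)/(972.1 K) = 2.981×10⁻⁶ m.
That is 2.98 μm, in the infrared range.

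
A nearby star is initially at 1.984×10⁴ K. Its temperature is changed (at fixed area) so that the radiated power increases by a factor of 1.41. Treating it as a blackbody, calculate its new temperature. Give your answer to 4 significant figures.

T₂ ≈ 2.162×10⁴ K

P ∝ T⁴, so T₂/T₁ = (P₂/P₁)^(1/4) = (1.41)^(1/4) = 1.08969.
T₂ = 1.984×10⁴ × 1.08969 = 2.162×10⁴ K.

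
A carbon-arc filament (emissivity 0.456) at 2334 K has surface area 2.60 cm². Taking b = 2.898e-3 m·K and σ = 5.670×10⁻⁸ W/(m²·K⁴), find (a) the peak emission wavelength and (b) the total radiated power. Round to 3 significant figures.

(a) λ_max = b/T = 2.898×10⁻³/2334 = 1.242×10⁻⁶ m = 1.24×10³ nm.
Area A = 2.60 cm² = 2.60×10⁻⁴ m².
(b) P = εσAT⁴ = 0.456×5.670×10⁻⁸×2.60×10⁻⁴×(2334)⁴ = 199 W.

λ_max ≈ 1.24×10³ nm; P ≈ 199 W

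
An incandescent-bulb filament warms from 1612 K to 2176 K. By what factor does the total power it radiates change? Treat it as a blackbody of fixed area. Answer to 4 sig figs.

P ∝ T⁴, so P₂/P₁ = (T₂/T₁)⁴ = (2176/1612)⁴ = (1.34988)⁴ = 3.320.

P₂/P₁ ≈ 3.320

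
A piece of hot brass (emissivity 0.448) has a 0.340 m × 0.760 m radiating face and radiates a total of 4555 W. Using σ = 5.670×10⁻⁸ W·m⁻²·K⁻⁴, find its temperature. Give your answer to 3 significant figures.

Area A = 0.340 × 0.760 = 0.2584 m².
P = εσAT⁴ ⇒ T = (P/(εσA))^(1/4) = (4555/(0.448×5.670×10⁻⁸×0.2584))^(1/4) = 913 K.

T ≈ 913 K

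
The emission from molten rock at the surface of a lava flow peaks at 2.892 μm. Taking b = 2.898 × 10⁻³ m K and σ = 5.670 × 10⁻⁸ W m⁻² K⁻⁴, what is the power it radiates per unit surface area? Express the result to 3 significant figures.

Wien's law: T = b/λ_max = 2.898×10⁻³/2.892×10⁻⁶ = 1002.07 K.
Then I = σT⁴ = 5.670×10⁻⁸×(1002.07)⁴ = 5.72×10⁴ W/m².

I ≈ 5.72×10⁴ W/m²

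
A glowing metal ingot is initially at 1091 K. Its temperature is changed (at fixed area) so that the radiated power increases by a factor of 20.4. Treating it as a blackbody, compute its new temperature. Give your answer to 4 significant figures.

T₂ ≈ 2319 K

P ∝ T⁴, so T₂/T₁ = (P₂/P₁)^(1/4) = (20.4)^(1/4) = 2.12524.
T₂ = 1091 × 2.12524 = 2319 K.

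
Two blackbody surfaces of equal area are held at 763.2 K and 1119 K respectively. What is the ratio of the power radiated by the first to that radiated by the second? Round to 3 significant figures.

P₁/P₂ ≈ 0.216

With equal areas, P₁/P₂ = (T₁/T₂)⁴ = (763.2/1119)⁴ = 0.216.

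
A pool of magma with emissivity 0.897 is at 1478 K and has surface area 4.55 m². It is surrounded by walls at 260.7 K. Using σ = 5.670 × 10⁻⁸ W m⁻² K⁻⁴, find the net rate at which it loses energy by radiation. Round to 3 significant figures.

Net loss ≈ 1.10×10⁶ W

Area A = 4.55 m².
Net radiated power P_net = εσA(T⁴ − T₀⁴) = 0.897×5.670×10⁻⁸×4.55×(1478⁴ − 260.7⁴).
T⁴ − T₀⁴ = 4.77197×10¹² − 4.61917×10⁹ = 4.76735×10¹² K⁴, so P_net = 1.10×10⁶ W.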